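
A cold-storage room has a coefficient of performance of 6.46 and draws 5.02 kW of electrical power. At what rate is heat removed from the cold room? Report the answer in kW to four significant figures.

32.43 kW

Q̇_C = COP × Ẇ = 6.46 × 5.020 = 32.43 kW.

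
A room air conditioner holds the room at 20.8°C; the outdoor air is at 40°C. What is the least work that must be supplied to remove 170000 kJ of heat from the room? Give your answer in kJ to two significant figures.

11000 kJ

In absolute terms T_C = 293.95 K and T_H = 313.15 K, so ΔT = 19.20 K.
The reversible limit is COP_R = T_C/ΔT = 15.31, so W_min = Q_C/COP = Q_C·ΔT/T_C.
W_min = 170000 × 19.20/293.95 = 11100 kJ.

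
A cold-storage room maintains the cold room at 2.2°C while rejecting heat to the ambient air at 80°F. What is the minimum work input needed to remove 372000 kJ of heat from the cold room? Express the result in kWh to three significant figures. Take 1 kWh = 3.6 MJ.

9.18 kWh

In absolute terms T_C = 275.35 K and T_H = 299.82 K, so ΔT = 24.47 K.
The reversible limit is COP_R = T_C/ΔT = 11.25, so W_min = Q_C/COP = Q_C·ΔT/T_C.
W_min = 372000 × 24.47/275.35 = 33050 kJ = 9.182 kWh.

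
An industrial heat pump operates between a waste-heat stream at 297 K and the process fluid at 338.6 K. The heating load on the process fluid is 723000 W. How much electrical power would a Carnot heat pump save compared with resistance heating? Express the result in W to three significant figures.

634000 W

The reservoir spacing is ΔT = 338.6 − 297 = 41.60 K.
COP_Carnot = T_H/ΔT = 338.60/41.60 = 8.139.
Resistance heating needs Ẇ_res = Q̇_H = 723000 W; the reversible heat pump needs only Ẇ_hp = Q̇_H/COP = 88830 W.
Saving = 723000 − 88830 = 634200 W.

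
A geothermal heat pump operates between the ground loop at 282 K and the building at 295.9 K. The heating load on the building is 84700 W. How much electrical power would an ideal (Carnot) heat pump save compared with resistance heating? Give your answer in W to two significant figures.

81000 W

The reservoir spacing is ΔT = 295.9 − 282 = 13.90 K.
COP_Carnot = T_H/ΔT = 295.90/13.90 = 21.29.
Resistance heating needs Ẇ_res = Q̇_H = 84700 W; the reversible heat pump needs only Ẇ_hp = Q̇_H/COP = 3979 W.
Saving = 84700 − 3979 = 80720 W.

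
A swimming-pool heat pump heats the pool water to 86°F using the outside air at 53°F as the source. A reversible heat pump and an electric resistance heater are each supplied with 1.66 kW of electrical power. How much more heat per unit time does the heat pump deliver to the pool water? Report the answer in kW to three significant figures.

25.8 kW

In absolute terms T_C = 284.82 K and T_H = 303.15 K, so ΔT = 18.33 K.
COP_Carnot = T_H/ΔT = 303.15/18.33 = 16.54.
The heat pump delivers Q̇_H = COP × Ẇ = 27.45 kW; the resistance heater delivers Ẇ = 1.660 kW.
Extra = (COP − 1)·Ẇ = 25.79 kW.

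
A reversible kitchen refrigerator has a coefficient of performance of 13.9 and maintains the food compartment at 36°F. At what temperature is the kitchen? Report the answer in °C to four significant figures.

COP_R = T_C/(T_H − T_C) gives T_H − T_C = T_C/COP.
With T_C = 275.37 K, T_H = 275.37 × (1 + 1/13.9) = 295.18 K.
Converting, 295.18 K = 22.03°C.

22.03 °C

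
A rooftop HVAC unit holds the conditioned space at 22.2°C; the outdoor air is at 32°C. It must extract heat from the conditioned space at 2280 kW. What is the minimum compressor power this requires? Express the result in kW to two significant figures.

76 kW

In absolute terms T_C = 295.35 K and T_H = 305.15 K, so ΔT = 9.800 K.
COP_Carnot = T_C/ΔT = 295.35/9.800 = 30.14.
Ẇ_min = Q̇/COP_Carnot = 2280/30.14 = 75.65 kW.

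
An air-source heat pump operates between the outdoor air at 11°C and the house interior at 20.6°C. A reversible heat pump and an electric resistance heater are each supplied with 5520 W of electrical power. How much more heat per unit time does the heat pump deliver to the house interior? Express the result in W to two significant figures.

In absolute terms T_C = 284.15 K and T_H = 293.75 K, so ΔT = 9.600 K.
COP_Carnot = T_H/ΔT = 293.75/9.600 = 30.60.
The heat pump delivers Q̇_H = COP × Ẇ = 168900 W; the resistance heater delivers Ẇ = 5520 W.
Extra = (COP − 1)·Ẇ = 163400 W.

160000 W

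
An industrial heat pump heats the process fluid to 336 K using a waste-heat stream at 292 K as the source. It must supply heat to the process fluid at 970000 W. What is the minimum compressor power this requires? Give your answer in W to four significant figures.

127000 W

The reservoir spacing is ΔT = 336 − 292 = 44.00 K.
COP_Carnot = T_H/ΔT = 336.00/44.00 = 7.636.
Ẇ_min = Q̇/COP_Carnot = 970000/7.636 = 127000 W.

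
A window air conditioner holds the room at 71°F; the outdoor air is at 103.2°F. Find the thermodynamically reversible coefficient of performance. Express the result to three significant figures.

In absolute terms T_C = 294.82 K and T_H = 312.71 K, so ΔT = 17.89 K.
For a reversible cycle, COP_Carnot = T_C/ΔT = 294.82/17.89 = 16.48.

16.5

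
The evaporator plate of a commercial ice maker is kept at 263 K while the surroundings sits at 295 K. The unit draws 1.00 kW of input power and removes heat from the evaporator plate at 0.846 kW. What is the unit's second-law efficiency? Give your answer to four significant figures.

COP_actual = Q̇_C/Ẇ = 0.8460/1.000 = 0.8460.
The reservoir spacing is ΔT = 295 − 263 = 32.00 K.
COP_Carnot = T_C/ΔT = 263.00/32.00 = 8.219.
η_II = COP_actual/COP_Carnot = 0.8460/8.219 = 0.1029.

0.1029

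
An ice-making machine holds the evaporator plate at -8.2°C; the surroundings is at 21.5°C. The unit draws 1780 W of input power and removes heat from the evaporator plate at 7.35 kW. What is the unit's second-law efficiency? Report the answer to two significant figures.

Converting, Q̇_C = 7.350 kW = 7350 W, so COP_actual = Q̇_C/Ẇ = 7350/1780 = 4.129.
In absolute terms T_C = 264.95 K and T_H = 294.65 K, so ΔT = 29.70 K.
COP_Carnot = T_C/ΔT = 264.95/29.70 = 8.921.
η_II = COP_actual/COP_Carnot = 4.129/8.921 = 0.4629.

0.46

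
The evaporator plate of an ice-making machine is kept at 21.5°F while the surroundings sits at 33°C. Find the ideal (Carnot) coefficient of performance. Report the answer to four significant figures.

In absolute terms T_C = 267.32 K and T_H = 306.15 K, so ΔT = 38.83 K.
For a reversible cycle, COP_Carnot = T_C/ΔT = 267.32/38.83 = 6.884.

6.884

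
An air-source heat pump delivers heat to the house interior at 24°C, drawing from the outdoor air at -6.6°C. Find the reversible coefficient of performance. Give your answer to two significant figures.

In absolute terms T_C = 266.55 K and T_H = 297.15 K, so ΔT = 30.60 K.
For a reversible cycle, COP_Carnot = T_H/ΔT = 297.15/30.60 = 9.711.

9.7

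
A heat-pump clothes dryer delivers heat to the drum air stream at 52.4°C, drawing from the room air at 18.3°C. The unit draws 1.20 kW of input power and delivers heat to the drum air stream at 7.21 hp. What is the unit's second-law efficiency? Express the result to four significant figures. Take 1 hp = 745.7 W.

Converting, Q̇_H = 7.210 hp = 5.376 kW, so COP_actual = Q̇_H/Ẇ = 5.376/1.200 = 4.480.
In absolute terms T_C = 291.45 K and T_H = 325.55 K, so ΔT = 34.10 K.
COP_Carnot = T_H/ΔT = 325.55/34.10 = 9.547.
η_II = COP_actual/COP_Carnot = 4.480/9.547 = 0.4693.

0.4693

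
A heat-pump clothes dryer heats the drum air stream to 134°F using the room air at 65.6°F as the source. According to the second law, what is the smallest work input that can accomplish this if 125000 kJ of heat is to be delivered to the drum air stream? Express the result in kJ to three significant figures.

14400 kJ

In absolute terms T_C = 291.82 K and T_H = 329.82 K, so ΔT = 38.00 K.
The reversible limit is COP_HP = T_H/ΔT = 8.679, so W_min = Q_H/COP = Q_H·ΔT/T_H.
W_min = 125000 × 38.00/329.82 = 14400 kJ.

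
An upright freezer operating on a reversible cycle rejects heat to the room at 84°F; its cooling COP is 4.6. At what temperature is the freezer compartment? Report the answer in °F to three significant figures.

-13.1 °F

For a Carnot refrigerator COP_R = T_C/(T_H − T_C), so T_C = COP·T_H/(1 + COP).
With T_H = 302.04 K, T_C = 4.6 × 302.04/5.600 = 248.10 K.
Converting, 248.10 K = -13.08°F.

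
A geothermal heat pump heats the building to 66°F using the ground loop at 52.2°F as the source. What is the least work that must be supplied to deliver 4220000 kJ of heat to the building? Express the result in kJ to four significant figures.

110800 kJ

In absolute terms T_C = 284.37 K and T_H = 292.04 K, so ΔT = 7.667 K.
The reversible limit is COP_HP = T_H/ΔT = 38.09, so W_min = Q_H/COP = Q_H·ΔT/T_H.
W_min = 4220000 × 7.667/292.04 = 110800 kJ.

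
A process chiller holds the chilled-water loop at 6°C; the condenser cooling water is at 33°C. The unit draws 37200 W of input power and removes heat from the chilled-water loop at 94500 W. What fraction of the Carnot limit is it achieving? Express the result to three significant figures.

0.246

COP_actual = Q̇_C/Ẇ = 94500/37200 = 2.540.
In absolute terms T_C = 279.15 K and T_H = 306.15 K, so ΔT = 27.00 K.
COP_Carnot = T_C/ΔT = 279.15/27.00 = 10.34.
η_II = COP_actual/COP_Carnot = 2.540/10.34 = 0.2457.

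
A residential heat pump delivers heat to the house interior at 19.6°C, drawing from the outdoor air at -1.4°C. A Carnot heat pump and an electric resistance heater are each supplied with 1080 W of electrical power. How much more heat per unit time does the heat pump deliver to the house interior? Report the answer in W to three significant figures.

14000 W

In absolute terms T_C = 271.75 K and T_H = 292.75 K, so ΔT = 21.00 K.
COP_Carnot = T_H/ΔT = 292.75/21.00 = 13.94.
The heat pump delivers Q̇_H = COP × Ẇ = 15060 W; the resistance heater delivers Ẇ = 1080 W.
Extra = (COP − 1)·Ẇ = 13980 W.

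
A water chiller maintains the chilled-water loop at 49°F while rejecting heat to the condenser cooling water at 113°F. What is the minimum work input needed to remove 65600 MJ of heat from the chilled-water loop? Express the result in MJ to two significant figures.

In absolute terms T_C = 282.59 K and T_H = 318.15 K, so ΔT = 35.56 K.
The reversible limit is COP_R = T_C/ΔT = 7.948, so W_min = Q_C/COP = Q_C·ΔT/T_C.
W_min = 65600 × 35.56/282.59 = 8254 MJ.

8300 MJ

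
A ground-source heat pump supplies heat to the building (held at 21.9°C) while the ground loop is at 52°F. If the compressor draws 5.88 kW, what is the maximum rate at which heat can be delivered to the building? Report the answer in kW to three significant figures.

161 kW

In absolute terms T_C = 284.26 K and T_H = 295.05 K, so ΔT = 10.79 K.
COP_Carnot = T_H/ΔT = 295.05/10.79 = 27.35.
Q̇_max = COP_Carnot × Ẇ = 27.35 × 5.880 kW = 160.8 kW.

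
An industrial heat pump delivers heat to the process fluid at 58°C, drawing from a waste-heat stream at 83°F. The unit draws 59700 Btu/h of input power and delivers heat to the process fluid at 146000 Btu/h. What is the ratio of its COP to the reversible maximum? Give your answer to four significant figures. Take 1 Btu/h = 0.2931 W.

COP_actual = Q̇_H/Ẇ = 146000/59700 = 2.446.
In absolute terms T_C = 301.48 K and T_H = 331.15 K, so ΔT = 29.67 K.
COP_Carnot = T_H/ΔT = 331.15/29.67 = 11.16.
η_II = COP_actual/COP_Carnot = 2.446/11.16 = 0.2191.

0.2191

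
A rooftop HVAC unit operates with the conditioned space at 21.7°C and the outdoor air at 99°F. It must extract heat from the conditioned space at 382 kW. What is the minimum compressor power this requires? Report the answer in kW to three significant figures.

In absolute terms T_C = 294.85 K and T_H = 310.37 K, so ΔT = 15.52 K.
COP_Carnot = T_C/ΔT = 294.85/15.52 = 19.00.
Ẇ_min = Q̇/COP_Carnot = 382.0/19.00 = 20.11 kW.

20.1 kW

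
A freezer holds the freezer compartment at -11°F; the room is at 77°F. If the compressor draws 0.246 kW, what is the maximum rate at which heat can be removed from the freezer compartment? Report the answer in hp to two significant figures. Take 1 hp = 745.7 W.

In absolute terms T_C = 249.26 K and T_H = 298.15 K, so ΔT = 48.89 K.
COP_Carnot = T_C/ΔT = 249.26/48.89 = 5.099.
Q̇_max = COP_Carnot × Ẇ = 5.099 × 0.2460 kW = 1.254 kW = 1.682 hp.

1.7 hp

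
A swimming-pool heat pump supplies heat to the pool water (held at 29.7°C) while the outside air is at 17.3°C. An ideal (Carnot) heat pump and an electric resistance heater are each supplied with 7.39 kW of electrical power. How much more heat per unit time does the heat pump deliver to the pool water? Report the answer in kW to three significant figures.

173 kW

In absolute terms T_C = 290.45 K and T_H = 302.85 K, so ΔT = 12.40 K.
COP_Carnot = T_H/ΔT = 302.85/12.40 = 24.42.
The heat pump delivers Q̇_H = COP × Ẇ = 180.5 kW; the resistance heater delivers Ẇ = 7.390 kW.
Extra = (COP − 1)·Ẇ = 173.1 kW.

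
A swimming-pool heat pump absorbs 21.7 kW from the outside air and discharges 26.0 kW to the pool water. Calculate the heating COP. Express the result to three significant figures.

The first law gives Q̇_H = Q̇_C + Ẇ, so the three rates are Q̇_C = 21.70, Q̇_H = 26.00, Ẇ = 4.300 kW.
COP_HP = Q̇_H/Ẇ = 26.00/4.300 = 6.047.

6.05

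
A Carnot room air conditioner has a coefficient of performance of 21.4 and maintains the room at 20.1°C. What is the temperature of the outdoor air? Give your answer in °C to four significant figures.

COP_R = T_C/(T_H − T_C) gives T_H − T_C = T_C/COP.
With T_C = 293.25 K, T_H = 293.25 × (1 + 1/21.4) = 306.95 K.
Converting, 306.95 K = 33.80°C.

33.80 °C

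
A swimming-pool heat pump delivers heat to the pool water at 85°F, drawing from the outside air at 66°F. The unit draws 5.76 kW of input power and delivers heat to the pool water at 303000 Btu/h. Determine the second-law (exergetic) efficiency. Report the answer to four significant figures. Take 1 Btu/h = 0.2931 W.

0.5378

Converting, Q̇_H = 303000 Btu/h = 88.81 kW, so COP_actual = Q̇_H/Ẇ = 88.81/5.760 = 15.42.
In absolute terms T_C = 292.04 K and T_H = 302.59 K, so ΔT = 10.56 K.
COP_Carnot = T_H/ΔT = 302.59/10.56 = 28.67.
η_II = COP_actual/COP_Carnot = 15.42/28.67 = 0.5378.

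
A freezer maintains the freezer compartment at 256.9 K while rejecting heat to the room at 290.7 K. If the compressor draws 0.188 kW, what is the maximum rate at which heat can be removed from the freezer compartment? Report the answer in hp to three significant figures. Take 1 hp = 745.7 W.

The reservoir spacing is ΔT = 290.7 − 256.9 = 33.80 K.
COP_Carnot = T_C/ΔT = 256.90/33.80 = 7.601.
Q̇_max = COP_Carnot × Ẇ = 7.601 × 0.1880 kW = 1.429 kW = 1.916 hp.

1.92 hp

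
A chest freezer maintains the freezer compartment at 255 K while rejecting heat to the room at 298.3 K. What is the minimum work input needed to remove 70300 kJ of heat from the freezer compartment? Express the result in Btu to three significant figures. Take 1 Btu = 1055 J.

11300 Btu

The reservoir spacing is ΔT = 298.3 − 255 = 43.30 K.
The reversible limit is COP_R = T_C/ΔT = 5.889, so W_min = Q_C/COP = Q_C·ΔT/T_C.
W_min = 70300 × 43.30/255.00 = 11940 kJ = 11310 Btu.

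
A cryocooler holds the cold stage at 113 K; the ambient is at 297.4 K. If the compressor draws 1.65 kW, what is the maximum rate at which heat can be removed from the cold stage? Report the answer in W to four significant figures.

1011 W

The reservoir spacing is ΔT = 297.4 − 113 = 184.4 K.
COP_Carnot = T_C/ΔT = 113.00/184.4 = 0.6128.
Q̇_max = COP_Carnot × Ẇ = 0.6128 × 1.650 kW = 1.011 kW = 1011 W.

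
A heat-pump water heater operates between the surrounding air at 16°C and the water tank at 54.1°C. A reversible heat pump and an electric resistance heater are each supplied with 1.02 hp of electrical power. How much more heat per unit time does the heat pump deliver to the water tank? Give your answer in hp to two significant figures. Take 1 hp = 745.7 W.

In absolute terms T_C = 289.15 K and T_H = 327.25 K, so ΔT = 38.10 K.
COP_Carnot = T_H/ΔT = 327.25/38.10 = 8.589.
The heat pump delivers Q̇_H = COP × Ẇ = 8.761 hp; the resistance heater delivers Ẇ = 1.020 hp.
Extra = (COP − 1)·Ẇ = 7.741 hp.

7.7 hp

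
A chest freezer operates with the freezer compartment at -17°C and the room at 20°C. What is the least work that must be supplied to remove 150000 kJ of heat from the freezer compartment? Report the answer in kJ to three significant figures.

21700 kJ

In absolute terms T_C = 256.15 K and T_H = 293.15 K, so ΔT = 37.00 K.
The reversible limit is COP_R = T_C/ΔT = 6.923, so W_min = Q_C/COP = Q_C·ΔT/T_C.
W_min = 150000 × 37.00/256.15 = 21670 kJ.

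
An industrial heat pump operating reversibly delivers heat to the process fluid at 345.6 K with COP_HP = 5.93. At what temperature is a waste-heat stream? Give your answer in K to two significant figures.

290 K

COP_HP = T_H/(T_H − T_C) gives T_H − T_C = T_H/COP.
With T_H = 345.60 K, T_C = 345.60 × (1 − 1/5.93) = 287.32 K.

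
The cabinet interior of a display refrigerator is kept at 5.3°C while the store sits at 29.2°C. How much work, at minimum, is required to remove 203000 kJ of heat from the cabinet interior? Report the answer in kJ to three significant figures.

In absolute terms T_C = 278.45 K and T_H = 302.35 K, so ΔT = 23.90 K.
The reversible limit is COP_R = T_C/ΔT = 11.65, so W_min = Q_C/COP = Q_C·ΔT/T_C.
W_min = 203000 × 23.90/278.45 = 17420 kJ.

17400 kJ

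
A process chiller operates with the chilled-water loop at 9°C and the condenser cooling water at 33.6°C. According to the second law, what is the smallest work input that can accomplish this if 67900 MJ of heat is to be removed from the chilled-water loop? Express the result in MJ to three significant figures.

In absolute terms T_C = 282.15 K and T_H = 306.75 K, so ΔT = 24.60 K.
The reversible limit is COP_R = T_C/ΔT = 11.47, so W_min = Q_C/COP = Q_C·ΔT/T_C.
W_min = 67900 × 24.60/282.15 = 5920 MJ.

5920 MJ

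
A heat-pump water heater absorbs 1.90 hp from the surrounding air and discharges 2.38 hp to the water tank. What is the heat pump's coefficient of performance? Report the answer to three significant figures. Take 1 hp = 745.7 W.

The first law gives Q̇_H = Q̇_C + Ẇ, so the three rates are Q̇_C = 1.900, Q̇_H = 2.380, Ẇ = 0.4800 hp.
COP_HP = Q̇_H/Ẇ = 2.380/0.4800 = 4.958.

4.96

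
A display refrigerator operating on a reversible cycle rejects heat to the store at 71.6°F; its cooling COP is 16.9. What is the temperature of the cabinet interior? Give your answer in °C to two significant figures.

For a Carnot refrigerator COP_R = T_C/(T_H − T_C), so T_C = COP·T_H/(1 + COP).
With T_H = 295.15 K, T_C = 16.9 × 295.15/17.90 = 278.66 K.
Converting, 278.66 K = 5.51°C.

5.5 °C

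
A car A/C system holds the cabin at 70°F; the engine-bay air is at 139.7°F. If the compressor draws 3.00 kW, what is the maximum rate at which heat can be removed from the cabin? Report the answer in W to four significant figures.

In absolute terms T_C = 294.26 K and T_H = 332.98 K, so ΔT = 38.72 K.
COP_Carnot = T_C/ΔT = 294.26/38.72 = 7.599.
Q̇_max = COP_Carnot × Ẇ = 7.599 × 3.000 kW = 22.80 kW = 22800 W.

22800 W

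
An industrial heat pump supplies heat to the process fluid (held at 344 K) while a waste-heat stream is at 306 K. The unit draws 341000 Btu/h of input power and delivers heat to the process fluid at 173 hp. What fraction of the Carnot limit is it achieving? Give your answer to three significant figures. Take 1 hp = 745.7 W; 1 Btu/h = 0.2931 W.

Converting, Q̇_H = 173.0 hp = 440100 Btu/h, so COP_actual = Q̇_H/Ẇ = 440100/341000 = 1.291.
The reservoir spacing is ΔT = 344 − 306 = 38.00 K.
COP_Carnot = T_H/ΔT = 344.00/38.00 = 9.053.
η_II = COP_actual/COP_Carnot = 1.291/9.053 = 0.1426.

0.143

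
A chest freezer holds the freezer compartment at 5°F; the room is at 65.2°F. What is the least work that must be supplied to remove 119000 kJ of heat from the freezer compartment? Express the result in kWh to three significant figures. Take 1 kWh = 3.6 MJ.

In absolute terms T_C = 258.15 K and T_H = 291.59 K, so ΔT = 33.44 K.
The reversible limit is COP_R = T_C/ΔT = 7.719, so W_min = Q_C/COP = Q_C·ΔT/T_C.
W_min = 119000 × 33.44/258.15 = 15420 kJ = 4.282 kWh.

4.28 kWh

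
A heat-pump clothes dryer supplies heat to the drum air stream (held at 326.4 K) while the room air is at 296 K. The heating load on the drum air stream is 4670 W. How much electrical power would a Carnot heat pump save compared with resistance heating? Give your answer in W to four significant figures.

The reservoir spacing is ΔT = 326.4 − 296 = 30.40 K.
COP_Carnot = T_H/ΔT = 326.40/30.40 = 10.74.
Resistance heating needs Ẇ_res = Q̇_H = 4670 W; the reversible heat pump needs only Ẇ_hp = Q̇_H/COP = 435.0 W.
Saving = 4670 − 435.0 = 4235 W.

4235 W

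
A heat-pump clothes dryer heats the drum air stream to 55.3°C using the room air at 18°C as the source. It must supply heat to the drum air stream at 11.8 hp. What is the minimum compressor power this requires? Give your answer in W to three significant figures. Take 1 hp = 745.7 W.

999 W

In absolute terms T_C = 291.15 K and T_H = 328.45 K, so ΔT = 37.30 K.
COP_Carnot = T_H/ΔT = 328.45/37.30 = 8.806.
Ẇ_min = Q̇/COP_Carnot = 11.80/8.806 = 1.340 hp = 999.3 W.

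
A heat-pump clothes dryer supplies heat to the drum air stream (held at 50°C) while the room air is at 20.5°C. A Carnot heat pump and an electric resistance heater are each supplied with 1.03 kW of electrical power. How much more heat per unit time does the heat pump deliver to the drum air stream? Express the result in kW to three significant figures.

In absolute terms T_C = 293.65 K and T_H = 323.15 K, so ΔT = 29.50 K.
COP_Carnot = T_H/ΔT = 323.15/29.50 = 10.95.
The heat pump delivers Q̇_H = COP × Ẇ = 11.28 kW; the resistance heater delivers Ẇ = 1.030 kW.
Extra = (COP − 1)·Ẇ = 10.25 kW.

10.3 kW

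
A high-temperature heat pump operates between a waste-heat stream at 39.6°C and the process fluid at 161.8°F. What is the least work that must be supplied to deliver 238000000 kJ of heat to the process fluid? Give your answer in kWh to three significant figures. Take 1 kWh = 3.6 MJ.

In absolute terms T_C = 312.75 K and T_H = 345.26 K, so ΔT = 32.51 K.
The reversible limit is COP_HP = T_H/ΔT = 10.62, so W_min = Q_H/COP = Q_H·ΔT/T_H.
W_min = 238000000 × 32.51/345.26 = 22410000 kJ = 6225 kWh.

6230 kWh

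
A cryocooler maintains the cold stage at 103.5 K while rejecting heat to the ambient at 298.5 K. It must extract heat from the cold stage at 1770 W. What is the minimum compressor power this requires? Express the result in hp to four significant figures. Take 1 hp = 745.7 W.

The reservoir spacing is ΔT = 298.5 − 103.5 = 195.0 K.
COP_Carnot = T_C/ΔT = 103.50/195.0 = 0.5308.
Ẇ_min = Q̇/COP_Carnot = 1770/0.5308 = 3335 W = 4.472 hp.

4.472 hp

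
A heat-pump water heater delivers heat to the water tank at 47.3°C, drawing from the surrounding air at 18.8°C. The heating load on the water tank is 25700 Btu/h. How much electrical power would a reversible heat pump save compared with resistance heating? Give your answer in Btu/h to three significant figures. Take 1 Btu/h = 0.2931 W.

In absolute terms T_C = 291.95 K and T_H = 320.45 K, so ΔT = 28.50 K.
COP_Carnot = T_H/ΔT = 320.45/28.50 = 11.24.
Resistance heating needs Ẇ_res = Q̇_H = 25700 Btu/h; the reversible heat pump needs only Ẇ_hp = Q̇_H/COP = 2286 Btu/h.
Saving = 25700 − 2286 = 23410 Btu/h.

23400 Btu/h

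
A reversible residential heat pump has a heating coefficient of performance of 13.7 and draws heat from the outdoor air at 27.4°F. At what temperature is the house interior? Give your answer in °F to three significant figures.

65.8 °F

COP_HP = T_H/(T_H − T_C) rearranges to T_H = COP·T_C/(COP − 1).
With T_C = 270.59 K, T_H = 13.7 × 270.59/12.70 = 291.90 K.
Converting, 291.90 K = 65.75°F.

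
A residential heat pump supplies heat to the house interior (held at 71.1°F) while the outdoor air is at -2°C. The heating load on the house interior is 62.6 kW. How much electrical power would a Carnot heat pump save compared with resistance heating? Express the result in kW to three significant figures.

57.6 kW

In absolute terms T_C = 271.15 K and T_H = 294.87 K, so ΔT = 23.72 K.
COP_Carnot = T_H/ΔT = 294.87/23.72 = 12.43.
Resistance heating needs Ẇ_res = Q̇_H = 62.60 kW; the reversible heat pump needs only Ẇ_hp = Q̇_H/COP = 5.036 kW.
Saving = 62.60 − 5.036 = 57.56 kW.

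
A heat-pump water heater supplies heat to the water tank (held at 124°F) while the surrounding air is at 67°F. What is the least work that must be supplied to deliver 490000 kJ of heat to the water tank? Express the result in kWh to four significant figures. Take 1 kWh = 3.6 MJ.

In absolute terms T_C = 292.59 K and T_H = 324.26 K, so ΔT = 31.67 K.
The reversible limit is COP_HP = T_H/ΔT = 10.24, so W_min = Q_H/COP = Q_H·ΔT/T_H.
W_min = 490000 × 31.67/324.26 = 47850 kJ = 13.29 kWh.

13.29 kWh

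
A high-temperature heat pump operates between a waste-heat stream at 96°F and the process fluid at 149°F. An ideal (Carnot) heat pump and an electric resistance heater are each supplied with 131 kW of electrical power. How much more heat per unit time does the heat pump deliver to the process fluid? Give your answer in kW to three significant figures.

In absolute terms T_C = 308.71 K and T_H = 338.15 K, so ΔT = 29.44 K.
COP_Carnot = T_H/ΔT = 338.15/29.44 = 11.48.
The heat pump delivers Q̇_H = COP × Ẇ = 1504 kW; the resistance heater delivers Ẇ = 131.0 kW.
Extra = (COP − 1)·Ẇ = 1373 kW.

1370 kW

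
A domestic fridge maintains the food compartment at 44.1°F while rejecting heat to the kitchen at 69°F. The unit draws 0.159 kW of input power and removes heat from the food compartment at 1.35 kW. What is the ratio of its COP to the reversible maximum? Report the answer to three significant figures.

0.420

COP_actual = Q̇_C/Ẇ = 1.350/0.1590 = 8.491.
In absolute terms T_C = 279.87 K and T_H = 293.71 K, so ΔT = 13.83 K.
COP_Carnot = T_C/ΔT = 279.87/13.83 = 20.23.
η_II = COP_actual/COP_Carnot = 8.491/20.23 = 0.4197.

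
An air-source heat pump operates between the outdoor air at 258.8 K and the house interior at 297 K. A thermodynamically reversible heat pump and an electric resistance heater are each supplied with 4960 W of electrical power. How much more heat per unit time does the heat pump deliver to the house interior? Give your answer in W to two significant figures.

34000 W

The reservoir spacing is ΔT = 297 − 258.8 = 38.20 K.
COP_Carnot = T_H/ΔT = 297.00/38.20 = 7.775.
The heat pump delivers Q̇_H = COP × Ẇ = 38560 W; the resistance heater delivers Ẇ = 4960 W.
Extra = (COP − 1)·Ẇ = 33600 W.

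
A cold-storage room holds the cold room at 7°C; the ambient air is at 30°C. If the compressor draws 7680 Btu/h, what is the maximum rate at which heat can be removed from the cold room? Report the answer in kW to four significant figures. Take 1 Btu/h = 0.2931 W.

27.42 kW

In absolute terms T_C = 280.15 K and T_H = 303.15 K, so ΔT = 23.00 K.
COP_Carnot = T_C/ΔT = 280.15/23.00 = 12.18.
Q̇_max = COP_Carnot × Ẇ = 12.18 × 7680 Btu/h = 93550 Btu/h = 27.42 kW.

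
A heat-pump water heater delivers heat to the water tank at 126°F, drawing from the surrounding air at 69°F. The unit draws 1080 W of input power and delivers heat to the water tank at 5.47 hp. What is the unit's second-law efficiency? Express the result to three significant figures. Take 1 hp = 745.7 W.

Converting, Q̇_H = 5.470 hp = 4079 W, so COP_actual = Q̇_H/Ẇ = 4079/1080 = 3.777.
In absolute terms T_C = 293.71 K and T_H = 325.37 K, so ΔT = 31.67 K.
COP_Carnot = T_H/ΔT = 325.37/31.67 = 10.27.
η_II = COP_actual/COP_Carnot = 3.777/10.27 = 0.3676.

0.368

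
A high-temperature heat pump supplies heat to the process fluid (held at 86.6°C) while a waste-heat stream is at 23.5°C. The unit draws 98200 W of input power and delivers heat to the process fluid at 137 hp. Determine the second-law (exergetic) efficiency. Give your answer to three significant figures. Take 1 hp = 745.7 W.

0.182

Converting, Q̇_H = 137.0 hp = 102200 W, so COP_actual = Q̇_H/Ẇ = 102200/98200 = 1.040.
In absolute terms T_C = 296.65 K and T_H = 359.75 K, so ΔT = 63.10 K.
COP_Carnot = T_H/ΔT = 359.75/63.10 = 5.701.
η_II = COP_actual/COP_Carnot = 1.040/5.701 = 0.1825.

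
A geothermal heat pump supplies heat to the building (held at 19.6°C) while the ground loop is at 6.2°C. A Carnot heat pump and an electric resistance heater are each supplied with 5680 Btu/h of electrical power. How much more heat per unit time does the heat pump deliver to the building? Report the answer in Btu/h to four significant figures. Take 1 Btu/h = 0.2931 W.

In absolute terms T_C = 279.35 K and T_H = 292.75 K, so ΔT = 13.40 K.
COP_Carnot = T_H/ΔT = 292.75/13.40 = 21.85.
The heat pump delivers Q̇_H = COP × Ẇ = 124100 Btu/h; the resistance heater delivers Ẇ = 5680 Btu/h.
Extra = (COP − 1)·Ẇ = 118400 Btu/h.

118400 Btu/h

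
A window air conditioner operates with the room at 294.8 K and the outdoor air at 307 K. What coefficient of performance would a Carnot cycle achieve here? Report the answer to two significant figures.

24

The reservoir spacing is ΔT = 307 − 294.8 = 12.20 K.
For a reversible cycle, COP_Carnot = T_C/ΔT = 294.80/12.20 = 24.16.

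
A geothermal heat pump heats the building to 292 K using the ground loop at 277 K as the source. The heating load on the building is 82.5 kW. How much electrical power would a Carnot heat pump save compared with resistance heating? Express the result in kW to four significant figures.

The reservoir spacing is ΔT = 292 − 277 = 15.00 K.
COP_Carnot = T_H/ΔT = 292.00/15.00 = 19.47.
Resistance heating needs Ẇ_res = Q̇_H = 82.50 kW; the reversible heat pump needs only Ẇ_hp = Q̇_H/COP = 4.238 kW.
Saving = 82.50 − 4.238 = 78.26 kW.

78.26 kW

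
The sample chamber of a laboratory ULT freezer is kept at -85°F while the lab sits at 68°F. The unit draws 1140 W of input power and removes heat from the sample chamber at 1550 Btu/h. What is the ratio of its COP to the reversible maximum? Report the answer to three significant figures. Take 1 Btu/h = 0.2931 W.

Converting, Q̇_C = 1550 Btu/h = 454.3 W, so COP_actual = Q̇_C/Ẇ = 454.3/1140 = 0.3985.
In absolute terms T_C = 208.15 K and T_H = 293.15 K, so ΔT = 85.00 K.
COP_Carnot = T_C/ΔT = 208.15/85.00 = 2.449.
η_II = COP_actual/COP_Carnot = 0.3985/2.449 = 0.1627.

0.163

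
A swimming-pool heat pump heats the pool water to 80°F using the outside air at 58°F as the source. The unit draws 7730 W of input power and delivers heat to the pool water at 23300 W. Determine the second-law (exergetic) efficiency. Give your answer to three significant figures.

0.123

COP_actual = Q̇_H/Ẇ = 23300/7730 = 3.014.
In absolute terms T_C = 287.59 K and T_H = 299.82 K, so ΔT = 12.22 K.
COP_Carnot = T_H/ΔT = 299.82/12.22 = 24.53.
η_II = COP_actual/COP_Carnot = 3.014/24.53 = 0.1229.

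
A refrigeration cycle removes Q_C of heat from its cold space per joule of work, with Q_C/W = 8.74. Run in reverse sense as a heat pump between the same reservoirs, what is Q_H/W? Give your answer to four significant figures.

The first law on one cycle gives Q_H = Q_C + W, so Q_H/W = Q_C/W + 1.
COP_HP = COP_R + 1 = 8.74 + 1 = 9.74.

9.740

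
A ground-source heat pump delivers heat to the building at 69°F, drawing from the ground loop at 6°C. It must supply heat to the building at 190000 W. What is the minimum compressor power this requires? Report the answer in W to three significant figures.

In absolute terms T_C = 279.15 K and T_H = 293.71 K, so ΔT = 14.56 K.
COP_Carnot = T_H/ΔT = 293.71/14.56 = 20.18.
Ẇ_min = Q̇/COP_Carnot = 190000/20.18 = 9416 W.

9420 W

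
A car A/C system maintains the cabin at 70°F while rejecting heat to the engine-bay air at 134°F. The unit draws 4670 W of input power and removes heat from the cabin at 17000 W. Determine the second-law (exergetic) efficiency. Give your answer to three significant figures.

COP_actual = Q̇_C/Ẇ = 17000/4670 = 3.640.
In absolute terms T_C = 294.26 K and T_H = 329.82 K, so ΔT = 35.56 K.
COP_Carnot = T_C/ΔT = 294.26/35.56 = 8.276.
η_II = COP_actual/COP_Carnot = 3.640/8.276 = 0.4399.

0.440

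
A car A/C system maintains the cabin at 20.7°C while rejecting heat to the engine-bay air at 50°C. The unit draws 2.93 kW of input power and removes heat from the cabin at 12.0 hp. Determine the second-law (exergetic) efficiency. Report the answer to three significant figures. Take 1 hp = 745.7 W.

0.305

Converting, Q̇_C = 12.00 hp = 8.948 kW, so COP_actual = Q̇_C/Ẇ = 8.948/2.930 = 3.054.
In absolute terms T_C = 293.85 K and T_H = 323.15 K, so ΔT = 29.30 K.
COP_Carnot = T_C/ΔT = 293.85/29.30 = 10.03.
η_II = COP_actual/COP_Carnot = 3.054/10.03 = 0.3045.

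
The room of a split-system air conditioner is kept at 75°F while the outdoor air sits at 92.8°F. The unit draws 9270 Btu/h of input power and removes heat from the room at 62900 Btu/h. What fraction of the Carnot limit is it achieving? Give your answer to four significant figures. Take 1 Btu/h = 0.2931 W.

0.2259

COP_actual = Q̇_C/Ẇ = 62900/9270 = 6.785.
In absolute terms T_C = 297.04 K and T_H = 306.93 K, so ΔT = 9.889 K.
COP_Carnot = T_C/ΔT = 297.04/9.889 = 30.04.
η_II = COP_actual/COP_Carnot = 6.785/30.04 = 0.2259.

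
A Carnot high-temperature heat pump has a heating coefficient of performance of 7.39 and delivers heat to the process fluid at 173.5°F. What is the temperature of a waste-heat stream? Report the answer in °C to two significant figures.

31 °C

COP_HP = T_H/(T_H − T_C) gives T_H − T_C = T_H/COP.
With T_H = 351.76 K, T_C = 351.76 × (1 − 1/7.39) = 304.16 K.
Converting, 304.16 K = 31.01°C.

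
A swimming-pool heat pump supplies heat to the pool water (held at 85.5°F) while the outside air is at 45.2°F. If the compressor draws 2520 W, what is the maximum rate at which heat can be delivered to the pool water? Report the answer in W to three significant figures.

34100 W

In absolute terms T_C = 280.48 K and T_H = 302.87 K, so ΔT = 22.39 K.
COP_Carnot = T_H/ΔT = 302.87/22.39 = 13.53.
Q̇_max = COP_Carnot × Ẇ = 13.53 × 2520 W = 34090 W.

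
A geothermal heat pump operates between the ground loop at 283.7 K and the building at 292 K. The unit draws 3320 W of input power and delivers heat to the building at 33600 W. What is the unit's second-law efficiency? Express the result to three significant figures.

0.288

COP_actual = Q̇_H/Ẇ = 33600/3320 = 10.12.
The reservoir spacing is ΔT = 292 − 283.7 = 8.300 K.
COP_Carnot = T_H/ΔT = 292.00/8.300 = 35.18.
η_II = COP_actual/COP_Carnot = 10.12/35.18 = 0.2877.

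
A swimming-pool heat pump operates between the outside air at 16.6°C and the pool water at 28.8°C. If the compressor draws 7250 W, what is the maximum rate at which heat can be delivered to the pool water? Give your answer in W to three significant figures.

179000 W

In absolute terms T_C = 289.75 K and T_H = 301.95 K, so ΔT = 12.20 K.
COP_Carnot = T_H/ΔT = 301.95/12.20 = 24.75.
Q̇_max = COP_Carnot × Ẇ = 24.75 × 7250 W = 179400 W.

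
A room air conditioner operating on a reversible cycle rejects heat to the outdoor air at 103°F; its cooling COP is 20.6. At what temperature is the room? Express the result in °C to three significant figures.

25.0 °C

For a Carnot refrigerator COP_R = T_C/(T_H − T_C), so T_C = COP·T_H/(1 + COP).
With T_H = 312.59 K, T_C = 20.6 × 312.59/21.60 = 298.12 K.
Converting, 298.12 K = 24.97°C.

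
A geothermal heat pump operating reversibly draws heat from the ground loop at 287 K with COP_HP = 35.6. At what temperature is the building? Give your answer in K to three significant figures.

COP_HP = T_H/(T_H − T_C) rearranges to T_H = COP·T_C/(COP − 1).
With T_C = 287.00 K, T_H = 35.6 × 287.00/34.60 = 295.29 K.

295 K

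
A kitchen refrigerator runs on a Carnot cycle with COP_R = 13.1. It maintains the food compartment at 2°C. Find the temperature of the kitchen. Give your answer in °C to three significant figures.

23.0 °C

COP_R = T_C/(T_H − T_C) gives T_H − T_C = T_C/COP.
With T_C = 275.15 K, T_H = 275.15 × (1 + 1/13.1) = 296.15 K.
Converting, 296.15 K = 23.00°C.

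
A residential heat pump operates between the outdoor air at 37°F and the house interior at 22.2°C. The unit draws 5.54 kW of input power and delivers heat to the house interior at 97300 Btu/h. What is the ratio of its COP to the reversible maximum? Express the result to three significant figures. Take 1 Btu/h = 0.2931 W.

0.339

Converting, Q̇_H = 97300 Btu/h = 28.52 kW, so COP_actual = Q̇_H/Ẇ = 28.52/5.540 = 5.148.
In absolute terms T_C = 275.93 K and T_H = 295.35 K, so ΔT = 19.42 K.
COP_Carnot = T_H/ΔT = 295.35/19.42 = 15.21.
η_II = COP_actual/COP_Carnot = 5.148/15.21 = 0.3385.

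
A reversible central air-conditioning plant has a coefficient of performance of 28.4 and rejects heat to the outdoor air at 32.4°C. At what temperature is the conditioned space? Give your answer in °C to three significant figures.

22.0 °C

For a Carnot refrigerator COP_R = T_C/(T_H − T_C), so T_C = COP·T_H/(1 + COP).
With T_H = 305.55 K, T_C = 28.4 × 305.55/29.40 = 295.16 K.
Converting, 295.16 K = 22.01°C.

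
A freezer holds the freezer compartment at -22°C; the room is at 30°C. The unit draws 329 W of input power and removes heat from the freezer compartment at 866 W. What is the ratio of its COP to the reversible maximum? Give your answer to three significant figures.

0.545

COP_actual = Q̇_C/Ẇ = 866.0/329.0 = 2.632.
In absolute terms T_C = 251.15 K and T_H = 303.15 K, so ΔT = 52.00 K.
COP_Carnot = T_C/ΔT = 251.15/52.00 = 4.830.
η_II = COP_actual/COP_Carnot = 2.632/4.830 = 0.5450.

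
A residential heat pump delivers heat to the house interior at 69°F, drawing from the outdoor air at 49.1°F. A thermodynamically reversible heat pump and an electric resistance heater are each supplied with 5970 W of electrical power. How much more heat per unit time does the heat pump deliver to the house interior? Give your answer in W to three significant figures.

In absolute terms T_C = 282.65 K and T_H = 293.71 K, so ΔT = 11.06 K.
COP_Carnot = T_H/ΔT = 293.71/11.06 = 26.57.
The heat pump delivers Q̇_H = COP × Ẇ = 158600 W; the resistance heater delivers Ẇ = 5970 W.
Extra = (COP − 1)·Ẇ = 152600 W.

153000 W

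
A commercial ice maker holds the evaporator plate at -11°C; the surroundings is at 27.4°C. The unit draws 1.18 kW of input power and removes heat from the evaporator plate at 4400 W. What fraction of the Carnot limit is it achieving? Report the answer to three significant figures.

Converting, Q̇_C = 4400 W = 4.400 kW, so COP_actual = Q̇_C/Ẇ = 4.400/1.180 = 3.729.
In absolute terms T_C = 262.15 K and T_H = 300.55 K, so ΔT = 38.40 K.
COP_Carnot = T_C/ΔT = 262.15/38.40 = 6.827.
η_II = COP_actual/COP_Carnot = 3.729/6.827 = 0.5462.

0.546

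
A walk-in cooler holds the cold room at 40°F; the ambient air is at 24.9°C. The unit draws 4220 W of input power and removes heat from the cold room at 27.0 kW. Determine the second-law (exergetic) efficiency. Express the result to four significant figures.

Converting, Q̇_C = 27.00 kW = 27000 W, so COP_actual = Q̇_C/Ẇ = 27000/4220 = 6.398.
In absolute terms T_C = 277.59 K and T_H = 298.05 K, so ΔT = 20.46 K.
COP_Carnot = T_C/ΔT = 277.59/20.46 = 13.57.
η_II = COP_actual/COP_Carnot = 6.398/13.57 = 0.4715.

0.4715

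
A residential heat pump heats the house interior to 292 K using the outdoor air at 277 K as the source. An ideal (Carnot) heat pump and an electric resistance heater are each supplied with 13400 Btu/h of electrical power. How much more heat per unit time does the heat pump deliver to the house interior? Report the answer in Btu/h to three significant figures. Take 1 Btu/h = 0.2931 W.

The reservoir spacing is ΔT = 292 − 277 = 15.00 K.
COP_Carnot = T_H/ΔT = 292.00/15.00 = 19.47.
The heat pump delivers Q̇_H = COP × Ẇ = 260900 Btu/h; the resistance heater delivers Ẇ = 13400 Btu/h.
Extra = (COP − 1)·Ẇ = 247500 Btu/h.

247000 Btu/h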